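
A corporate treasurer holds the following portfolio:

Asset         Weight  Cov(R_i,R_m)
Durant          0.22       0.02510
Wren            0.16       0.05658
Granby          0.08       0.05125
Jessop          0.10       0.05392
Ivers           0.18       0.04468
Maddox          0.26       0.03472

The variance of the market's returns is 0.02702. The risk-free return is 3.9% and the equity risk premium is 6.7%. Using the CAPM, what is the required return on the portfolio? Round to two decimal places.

β_Durant = 0.02510 / 0.02702 = 0.9289
β_Wren = 0.05658 / 0.02702 = 2.0940
β_Granby = 0.05125 / 0.02702 = 1.8967
β_Jessop = 0.05392 / 0.02702 = 1.9956
β_Ivers = 0.04468 / 0.02702 = 1.6536
β_Maddox = 0.03472 / 0.02702 = 1.2850
β_P = Σ w_i β_i = 0.22×0.9289 + 0.16×2.0940 + 0.08×1.8967 + 0.10×1.9956 + 0.18×1.6536 + 0.26×1.2850 = 1.5224
E(R_P) = R_f + β_P × MRP = 3.9% + 1.5224 × 6.7% = 14.10%

14.10%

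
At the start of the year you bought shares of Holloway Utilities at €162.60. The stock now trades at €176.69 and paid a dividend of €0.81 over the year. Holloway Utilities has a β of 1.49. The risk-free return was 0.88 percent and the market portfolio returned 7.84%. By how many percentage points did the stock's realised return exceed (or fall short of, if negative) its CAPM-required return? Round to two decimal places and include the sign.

-2.09%

Realised HPR = (P1 + D1 − P0) / P0 = (176.69 + 0.81 − 162.60) / 162.60 = 14.90 / 162.60 = 9.1636%
MRP = 7.84% − 0.88% = 6.96%
CAPM required = R_f + β·MRP = 0.88% + 1.49 × 6.96% = 11.2504%
α = realised − required = 9.1636% − 11.2504% = -2.09%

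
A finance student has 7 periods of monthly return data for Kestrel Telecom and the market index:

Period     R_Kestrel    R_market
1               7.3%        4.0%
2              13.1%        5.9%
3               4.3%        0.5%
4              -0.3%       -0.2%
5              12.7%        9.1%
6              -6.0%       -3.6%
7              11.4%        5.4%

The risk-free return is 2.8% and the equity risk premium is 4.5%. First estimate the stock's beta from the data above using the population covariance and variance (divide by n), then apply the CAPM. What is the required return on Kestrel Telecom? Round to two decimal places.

Mean R_i = (7.3 + 13.1 + 4.3 − 0.3 + 12.7 − 6.0 + 11.4) / 7 = 6.0714%
Mean R_m = (4.0 + 5.9 + 0.5 − 0.2 + 9.1 − 3.6 + 5.4) / 7 = 3.0143%
Σ(R_i − R̄_i)(R_m − R̄_m) = 179.3229  ⇒  Cov = 179.3229 / 7 = 25.6176
Σ(R_m − R̄_m)² = 112.4286  ⇒  Var(R_m) = 112.4286 / 7 = 16.0612
β = Cov / Var(R_m) = 25.6176 / 16.0612 = 1.5950
E(R) = R_f + β × MRP = 2.8% + 1.5950 × 4.5% = 9.98%

9.98%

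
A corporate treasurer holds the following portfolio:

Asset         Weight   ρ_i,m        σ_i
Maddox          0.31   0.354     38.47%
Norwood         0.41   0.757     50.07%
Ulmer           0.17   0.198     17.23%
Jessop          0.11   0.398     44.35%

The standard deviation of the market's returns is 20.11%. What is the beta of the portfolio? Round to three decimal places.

β_Maddox = 0.354 × 38.47% / 20.11% = 0.6772
β_Norwood = 0.757 × 50.07% / 20.11% = 1.8848
β_Ulmer = 0.198 × 17.23% / 20.11% = 0.1696
β_Jessop = 0.398 × 44.35% / 20.11% = 0.8777
β_P = Σ w_i β_i = 0.31×0.6772 + 0.41×1.8848 + 0.17×0.1696 + 0.11×0.8777 = 1.1081

1.108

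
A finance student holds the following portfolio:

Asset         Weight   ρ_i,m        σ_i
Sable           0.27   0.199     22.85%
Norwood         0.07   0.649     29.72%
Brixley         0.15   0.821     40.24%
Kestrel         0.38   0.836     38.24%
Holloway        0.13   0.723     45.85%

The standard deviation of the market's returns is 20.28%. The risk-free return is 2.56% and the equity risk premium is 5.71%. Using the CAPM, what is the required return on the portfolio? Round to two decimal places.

β_Sable = 0.199 × 22.85% / 20.28% = 0.2242
β_Norwood = 0.649 × 29.72% / 20.28% = 0.9511
β_Brixley = 0.821 × 40.24% / 20.28% = 1.6290
β_Kestrel = 0.836 × 38.24% / 20.28% = 1.5764
β_Holloway = 0.723 × 45.85% / 20.28% = 1.6346
β_P = Σ w_i β_i = 0.27×0.2242 + 0.07×0.9511 + 0.15×1.6290 + 0.38×1.5764 + 0.13×1.6346 = 1.1830
E(R_P) = R_f + β_P × MRP = 2.56% + 1.1830 × 5.71% = 9.31%

9.31%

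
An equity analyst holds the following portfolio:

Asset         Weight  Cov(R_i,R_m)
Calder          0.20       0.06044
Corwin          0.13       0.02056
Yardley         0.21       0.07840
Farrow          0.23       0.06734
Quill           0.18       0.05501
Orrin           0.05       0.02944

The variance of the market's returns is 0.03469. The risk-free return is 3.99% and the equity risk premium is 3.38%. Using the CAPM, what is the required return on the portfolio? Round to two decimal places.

β_Calder = 0.06044 / 0.03469 = 1.7423
β_Corwin = 0.02056 / 0.03469 = 0.5927
β_Yardley = 0.07840 / 0.03469 = 2.2600
β_Farrow = 0.06734 / 0.03469 = 1.9412
β_Quill = 0.05501 / 0.03469 = 1.5858
β_Orrin = 0.02944 / 0.03469 = 0.8487
β_P = Σ w_i β_i = 0.20×1.7423 + 0.13×0.5927 + 0.21×2.2600 + 0.23×1.9412 + 0.18×1.5858 + 0.05×0.8487 = 1.6745
E(R_P) = R_f + β_P × MRP = 3.99% + 1.6745 × 3.38% = 9.65%

9.65%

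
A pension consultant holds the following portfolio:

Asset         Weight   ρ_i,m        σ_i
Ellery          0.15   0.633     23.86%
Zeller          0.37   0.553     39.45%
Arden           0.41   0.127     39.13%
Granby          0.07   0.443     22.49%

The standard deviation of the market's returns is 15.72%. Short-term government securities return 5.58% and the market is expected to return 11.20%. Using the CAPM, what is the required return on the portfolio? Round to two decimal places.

β_Ellery = 0.633 × 23.86% / 15.72% = 0.9608
β_Zeller = 0.553 × 39.45% / 15.72% = 1.3878
β_Arden = 0.127 × 39.13% / 15.72% = 0.3161
β_Granby = 0.443 × 22.49% / 15.72% = 0.6338
β_P = Σ w_i β_i = 0.15×0.9608 + 0.37×1.3878 + 0.41×0.3161 + 0.07×0.6338 = 0.8316
MRP = 11.20% − 5.58% = 5.62%
E(R_P) = R_f + β_P × MRP = 5.58% + 0.8316 × 5.62% = 10.25%

10.25%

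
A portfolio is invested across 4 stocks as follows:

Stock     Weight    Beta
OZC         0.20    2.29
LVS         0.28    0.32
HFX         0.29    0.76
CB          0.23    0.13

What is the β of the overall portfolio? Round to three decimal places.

0.798

β_P = Σ w_i β_i = 0.20×2.29 + 0.28×0.32 + 0.29×0.76 + 0.23×0.13 = 0.7979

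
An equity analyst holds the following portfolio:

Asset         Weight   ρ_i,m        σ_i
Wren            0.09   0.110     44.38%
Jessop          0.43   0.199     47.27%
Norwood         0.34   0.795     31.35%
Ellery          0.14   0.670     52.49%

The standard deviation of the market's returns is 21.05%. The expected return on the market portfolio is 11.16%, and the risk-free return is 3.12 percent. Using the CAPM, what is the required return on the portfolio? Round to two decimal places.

β_Wren = 0.110 × 44.38% / 21.05% = 0.2319
β_Jessop = 0.199 × 47.27% / 21.05% = 0.4469
β_Norwood = 0.795 × 31.35% / 21.05% = 1.1840
β_Ellery = 0.670 × 52.49% / 21.05% = 1.6707
β_P = Σ w_i β_i = 0.09×0.2319 + 0.43×0.4469 + 0.34×1.1840 + 0.14×1.6707 = 0.8495
MRP = 11.16% − 3.12% = 8.04%
E(R_P) = R_f + β_P × MRP = 3.12% + 0.8495 × 8.04% = 9.95%

9.95%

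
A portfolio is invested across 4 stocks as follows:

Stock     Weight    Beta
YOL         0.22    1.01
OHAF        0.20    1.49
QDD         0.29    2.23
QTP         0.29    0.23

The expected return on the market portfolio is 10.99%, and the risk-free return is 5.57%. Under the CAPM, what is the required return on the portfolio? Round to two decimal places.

β_P = Σ w_i β_i = 0.22×1.01 + 0.20×1.49 + 0.29×2.23 + 0.29×0.23 = 1.2336
MRP = 10.99% − 5.57% = 5.42%
E(R_P) = R_f + β_P × MRP = 5.57% + 1.2336 × 5.42% = 12.26%

12.26%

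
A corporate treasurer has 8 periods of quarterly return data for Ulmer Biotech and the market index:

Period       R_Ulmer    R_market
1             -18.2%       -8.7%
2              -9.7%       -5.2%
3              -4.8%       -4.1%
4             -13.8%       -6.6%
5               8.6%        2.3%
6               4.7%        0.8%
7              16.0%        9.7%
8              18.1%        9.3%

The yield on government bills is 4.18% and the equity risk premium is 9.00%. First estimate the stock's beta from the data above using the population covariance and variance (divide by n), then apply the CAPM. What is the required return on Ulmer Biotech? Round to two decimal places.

Mean R_i = (-18.2 − 9.7 − 4.8 − 13.8 + 8.6 + 4.7 + 16.0 + 18.1) / 8 = 0.1125%
Mean R_m = (-8.7 − 5.2 − 4.1 − 6.6 + 2.3 + 0.8 + 9.7 + 9.3) / 8 = -0.3125%
Σ(R_i − R̄_i)(R_m − R̄_m) = 666.8913  ⇒  Cov = 666.8913 / 8 = 83.3614
Σ(R_m − R̄_m)² = 348.8288  ⇒  Var(R_m) = 348.8288 / 8 = 43.6036
β = Cov / Var(R_m) = 83.3614 / 43.6036 = 1.9118
E(R) = R_f + β × MRP = 4.18% + 1.9118 × 9.00% = 21.39%

21.39%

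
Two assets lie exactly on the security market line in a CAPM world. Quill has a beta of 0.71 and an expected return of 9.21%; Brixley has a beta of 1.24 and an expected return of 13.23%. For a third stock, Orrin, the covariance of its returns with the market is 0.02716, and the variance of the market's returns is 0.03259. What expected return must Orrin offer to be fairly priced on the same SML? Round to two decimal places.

10.15%

MRP = (13.23% − 9.21%) / (1.24 − 0.71) = 7.5849%
R_f = 9.21% − 0.71 × 7.5849% = 3.8247%
β_Orrin = Cov / Var(R_m) = 0.02716 / 0.03259 = 0.8334
E(R_Orrin) = R_f + β × MRP = 3.8247% + 0.8334 × 7.5849% = 10.15%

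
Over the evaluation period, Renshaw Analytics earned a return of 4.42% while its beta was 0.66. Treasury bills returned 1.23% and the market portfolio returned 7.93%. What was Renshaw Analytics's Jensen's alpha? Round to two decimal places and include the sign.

-1.23%

Market excess return = 7.93% − 1.23% = 6.70%
CAPM benchmark = R_f + β(R_m − R_f) = 1.23% + 0.66 × 6.70% = 5.6520%
α = actual − benchmark = 4.42% − 5.6520% = -1.23%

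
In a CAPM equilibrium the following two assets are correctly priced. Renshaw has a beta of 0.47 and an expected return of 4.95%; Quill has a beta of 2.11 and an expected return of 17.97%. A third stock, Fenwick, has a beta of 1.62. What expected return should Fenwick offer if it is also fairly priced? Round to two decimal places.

14.08%

MRP (SML slope) = (17.97% − 4.95%) / (2.11 − 0.47) = 13.02% / 1.64 = 7.9390%
R_f (intercept) = 4.95% − 0.47 × 7.9390% = 1.2187%
E(R_Fenwick) = R_f + β × MRP = 1.2187% + 1.62 × 7.9390% = 14.08%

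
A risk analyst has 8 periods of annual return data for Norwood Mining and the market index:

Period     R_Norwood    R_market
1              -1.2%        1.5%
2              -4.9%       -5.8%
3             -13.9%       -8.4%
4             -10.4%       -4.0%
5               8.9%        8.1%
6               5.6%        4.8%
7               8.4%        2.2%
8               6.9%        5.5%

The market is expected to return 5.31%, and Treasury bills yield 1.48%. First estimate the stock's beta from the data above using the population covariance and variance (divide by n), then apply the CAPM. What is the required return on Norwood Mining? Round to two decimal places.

Mean R_i = (-1.2 − 4.9 − 13.9 − 10.4 + 8.9 + 5.6 + 8.4 + 6.9) / 8 = -0.0750%
Mean R_m = (1.5 − 5.8 − 8.4 − 4.0 + 8.1 + 4.8 + 2.2 + 5.5) / 8 = 0.4875%
Σ(R_i − R̄_i)(R_m − R̄_m) = 340.6725  ⇒  Cov = 340.6725 / 8 = 42.5841
Σ(R_m − R̄_m)² = 244.2888  ⇒  Var(R_m) = 244.2888 / 8 = 30.5361
β = Cov / Var(R_m) = 42.5841 / 30.5361 = 1.3945
MRP = 5.31% − 1.48% = 3.83%
E(R) = R_f + β × MRP = 1.48% + 1.3945 × 3.83% = 6.82%

6.82%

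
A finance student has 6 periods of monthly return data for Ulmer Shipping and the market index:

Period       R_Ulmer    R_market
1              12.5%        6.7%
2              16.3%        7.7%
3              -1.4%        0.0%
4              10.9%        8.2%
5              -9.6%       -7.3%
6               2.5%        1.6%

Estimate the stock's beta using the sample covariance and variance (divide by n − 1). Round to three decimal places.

Mean R_i = (12.5 + 16.3 − 1.4 + 10.9 − 9.6 + 2.5) / 6 = 5.2000%
Mean R_m = (6.7 + 7.7 + 0.0 + 8.2 − 7.3 + 1.6) / 6 = 2.8167%
Σ(R_i − R̄_i)(R_m − R̄_m) = 284.8400  ⇒  Cov = 284.8400 / 5 = 56.9680
Σ(R_m − R̄_m)² = 179.6683  ⇒  Var(R_m) = 179.6683 / 5 = 35.9337
β = Cov / Var(R_m) = 56.9680 / 35.9337 = 1.5854

1.585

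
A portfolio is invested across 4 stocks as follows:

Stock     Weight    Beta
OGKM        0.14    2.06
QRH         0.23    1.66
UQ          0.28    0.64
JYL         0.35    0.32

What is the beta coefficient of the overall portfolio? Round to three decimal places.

β_P = Σ w_i β_i = 0.14×2.06 + 0.23×1.66 + 0.28×0.64 + 0.35×0.32 = 0.9614

0.961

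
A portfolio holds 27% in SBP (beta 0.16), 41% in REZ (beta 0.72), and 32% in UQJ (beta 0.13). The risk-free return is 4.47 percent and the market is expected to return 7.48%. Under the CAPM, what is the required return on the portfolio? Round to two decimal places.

5.61%

β_P = Σ w_i β_i = 0.27×0.16 + 0.41×0.72 + 0.32×0.13 = 0.3800
MRP = 7.48% − 4.47% = 3.01%
E(R_P) = R_f + β_P × MRP = 4.47% + 0.3800 × 3.01% = 5.61%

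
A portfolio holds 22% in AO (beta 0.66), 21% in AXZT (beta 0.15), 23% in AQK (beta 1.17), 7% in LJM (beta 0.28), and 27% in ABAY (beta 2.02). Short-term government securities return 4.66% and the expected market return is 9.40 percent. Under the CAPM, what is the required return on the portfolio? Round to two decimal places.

β_P = Σ w_i β_i = 0.22×0.66 + 0.21×0.15 + 0.23×1.17 + 0.07×0.28 + 0.27×2.02 = 1.0108
MRP = 9.40% − 4.66% = 4.74%
E(R_P) = R_f + β_P × MRP = 4.66% + 1.0108 × 4.74% = 9.45%

9.45%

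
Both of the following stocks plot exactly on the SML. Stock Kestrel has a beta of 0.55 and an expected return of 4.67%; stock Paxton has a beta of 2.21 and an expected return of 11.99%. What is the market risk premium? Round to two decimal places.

4.41%

Both satisfy E(R) = R_f + β·MRP, so the slope of the SML is
MRP = (11.99% − 4.67%) / (2.21 − 0.55) = 7.32% / 1.66 = 4.4096%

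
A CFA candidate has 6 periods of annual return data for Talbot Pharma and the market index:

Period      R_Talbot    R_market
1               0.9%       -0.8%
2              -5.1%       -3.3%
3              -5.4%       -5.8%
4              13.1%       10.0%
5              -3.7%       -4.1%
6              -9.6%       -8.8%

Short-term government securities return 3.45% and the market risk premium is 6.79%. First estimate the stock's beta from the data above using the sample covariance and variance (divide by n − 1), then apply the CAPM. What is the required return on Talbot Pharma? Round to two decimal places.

Mean R_i = (0.9 − 5.1 − 5.4 + 13.1 − 3.7 − 9.6) / 6 = -1.6333%
Mean R_m = (-0.8 − 3.3 − 5.8 + 10.0 − 4.1 − 8.8) / 6 = -2.1333%
Σ(R_i − R̄_i)(R_m − R̄_m) = 257.1733  ⇒  Cov = 257.1733 / 5 = 51.4347
Σ(R_m − R̄_m)² = 212.1133  ⇒  Var(R_m) = 212.1133 / 5 = 42.4227
β = Cov / Var(R_m) = 51.4347 / 42.4227 = 1.2124
E(R) = R_f + β × MRP = 3.45% + 1.2124 × 6.79% = 11.68%

11.68%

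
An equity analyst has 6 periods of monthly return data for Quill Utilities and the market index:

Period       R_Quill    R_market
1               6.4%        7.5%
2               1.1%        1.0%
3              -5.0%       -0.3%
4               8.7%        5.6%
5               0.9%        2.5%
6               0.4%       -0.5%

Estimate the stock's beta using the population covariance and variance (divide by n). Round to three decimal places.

Mean R_i = (6.4 + 1.1 − 5.0 + 8.7 + 0.9 + 0.4) / 6 = 2.0833%
Mean R_m = (7.5 + 1.0 − 0.3 + 5.6 + 2.5 − 0.5) / 6 = 2.6333%
Σ(R_i − R̄_i)(R_m − R̄_m) = 68.4533  ⇒  Cov = 68.4533 / 6 = 11.4089
Σ(R_m − R̄_m)² = 53.5933  ⇒  Var(R_m) = 53.5933 / 6 = 8.9322
β = Cov / Var(R_m) = 11.4089 / 8.9322 = 1.2773

1.277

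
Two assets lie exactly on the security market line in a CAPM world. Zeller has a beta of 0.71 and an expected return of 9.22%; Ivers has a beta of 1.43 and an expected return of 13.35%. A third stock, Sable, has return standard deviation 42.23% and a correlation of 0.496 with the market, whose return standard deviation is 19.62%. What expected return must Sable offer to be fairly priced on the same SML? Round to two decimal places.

11.27%

MRP = (13.35% − 9.22%) / (1.43 − 0.71) = 5.7361%
R_f = 9.22% − 0.71 × 5.7361% = 5.1474%
β_Sable = ρ·σ_i/σ_m = 0.496 × 42.23 / 19.62 = 1.0676
E(R_Sable) = R_f + β × MRP = 5.1474% + 1.0676 × 5.7361% = 11.27%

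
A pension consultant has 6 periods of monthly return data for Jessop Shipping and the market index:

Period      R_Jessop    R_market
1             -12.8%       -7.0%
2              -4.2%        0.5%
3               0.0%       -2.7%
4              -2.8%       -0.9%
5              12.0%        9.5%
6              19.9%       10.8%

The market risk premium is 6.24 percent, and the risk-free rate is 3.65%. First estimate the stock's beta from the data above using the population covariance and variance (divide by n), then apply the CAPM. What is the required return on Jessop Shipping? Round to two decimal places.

Mean R_i = (-12.8 − 4.2 + 0.0 − 2.8 + 12.0 + 19.9) / 6 = 2.0167%
Mean R_m = (-7.0 + 0.5 − 2.7 − 0.9 + 9.5 + 10.8) / 6 = 1.7000%
Σ(R_i − R̄_i)(R_m − R̄_m) = 398.3700  ⇒  Cov = 398.3700 / 6 = 66.3950
Σ(R_m − R̄_m)² = 246.9000  ⇒  Var(R_m) = 246.9000 / 6 = 41.1500
β = Cov / Var(R_m) = 66.3950 / 41.1500 = 1.6135
E(R) = R_f + β × MRP = 3.65% + 1.6135 × 6.24% = 13.72%

13.72%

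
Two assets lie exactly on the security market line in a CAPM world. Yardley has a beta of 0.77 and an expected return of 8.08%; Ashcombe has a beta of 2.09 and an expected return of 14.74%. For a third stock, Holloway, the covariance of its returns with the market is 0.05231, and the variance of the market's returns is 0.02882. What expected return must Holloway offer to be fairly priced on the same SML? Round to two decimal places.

MRP = (14.74% − 8.08%) / (2.09 − 0.77) = 5.0455%
R_f = 8.08% − 0.77 × 5.0455% = 4.1950%
β_Holloway = Cov / Var(R_m) = 0.05231 / 0.02882 = 1.8151
E(R_Holloway) = R_f + β × MRP = 4.1950% + 1.8151 × 5.0455% = 13.35%

13.35%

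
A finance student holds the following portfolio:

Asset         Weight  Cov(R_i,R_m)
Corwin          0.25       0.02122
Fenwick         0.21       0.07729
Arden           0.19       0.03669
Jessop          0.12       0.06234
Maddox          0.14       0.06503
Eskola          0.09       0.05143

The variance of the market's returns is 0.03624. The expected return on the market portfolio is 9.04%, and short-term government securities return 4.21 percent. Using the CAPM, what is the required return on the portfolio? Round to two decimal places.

10.84%

β_Corwin = 0.02122 / 0.03624 = 0.5855
β_Fenwick = 0.07729 / 0.03624 = 2.1327
β_Arden = 0.03669 / 0.03624 = 1.0124
β_Jessop = 0.06234 / 0.03624 = 1.7202
β_Maddox = 0.06503 / 0.03624 = 1.7944
β_Eskola = 0.05143 / 0.03624 = 1.4192
β_P = Σ w_i β_i = 0.25×0.5855 + 0.21×2.1327 + 0.19×1.0124 + 0.12×1.7202 + 0.14×1.7944 + 0.09×1.4192 = 1.3720
MRP = 9.04% − 4.21% = 4.83%
E(R_P) = R_f + β_P × MRP = 4.21% + 1.3720 × 4.83% = 10.84%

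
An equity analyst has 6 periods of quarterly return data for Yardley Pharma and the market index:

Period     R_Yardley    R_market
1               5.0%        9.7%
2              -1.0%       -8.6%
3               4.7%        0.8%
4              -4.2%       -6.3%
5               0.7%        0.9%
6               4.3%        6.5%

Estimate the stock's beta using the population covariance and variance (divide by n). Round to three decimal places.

0.445

Mean R_i = (5.0 − 1.0 + 4.7 − 4.2 + 0.7 + 4.3) / 6 = 1.5833%
Mean R_m = (9.7 − 8.6 + 0.8 − 6.3 + 0.9 + 6.5) / 6 = 0.5000%
Σ(R_i − R̄_i)(R_m − R̄_m) = 111.1500  ⇒  Cov = 111.1500 / 6 = 18.5250
Σ(R_m − R̄_m)² = 249.9400  ⇒  Var(R_m) = 249.9400 / 6 = 41.6567
β = Cov / Var(R_m) = 18.5250 / 41.6567 = 0.4447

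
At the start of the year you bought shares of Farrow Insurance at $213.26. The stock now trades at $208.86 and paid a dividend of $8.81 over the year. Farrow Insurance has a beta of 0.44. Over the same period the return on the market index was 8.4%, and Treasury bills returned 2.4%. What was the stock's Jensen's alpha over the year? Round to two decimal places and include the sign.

Realised HPR = (P1 + D1 − P0) / P0 = (208.86 + 8.81 − 213.26) / 213.26 = 4.41 / 213.26 = 2.0679%
MRP = 8.4% − 2.4% = 6.00%
CAPM required = R_f + β·MRP = 2.4% + 0.44 × 6.0% = 5.0400%
α = realised − required = 2.0679% − 5.0400% = -2.97%

-2.97%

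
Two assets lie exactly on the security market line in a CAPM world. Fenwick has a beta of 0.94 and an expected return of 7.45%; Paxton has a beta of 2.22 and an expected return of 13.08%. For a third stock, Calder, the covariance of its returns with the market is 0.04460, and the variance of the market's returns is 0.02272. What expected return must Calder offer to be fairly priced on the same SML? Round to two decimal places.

MRP = (13.08% − 7.45%) / (2.22 − 0.94) = 4.3984%
R_f = 7.45% − 0.94 × 4.3984% = 3.3155%
β_Calder = Cov / Var(R_m) = 0.04460 / 0.02272 = 1.9630
E(R_Calder) = R_f + β × MRP = 3.3155% + 1.9630 × 4.3984% = 11.95%

11.95%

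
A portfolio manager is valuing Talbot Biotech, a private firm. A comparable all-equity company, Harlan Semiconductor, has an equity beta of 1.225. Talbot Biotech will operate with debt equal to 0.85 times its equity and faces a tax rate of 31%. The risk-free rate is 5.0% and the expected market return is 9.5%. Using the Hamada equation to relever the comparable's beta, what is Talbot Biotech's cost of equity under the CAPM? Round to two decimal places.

β_L = β_U × [1 + (1 − t)(D/E)] = 1.225 × [1 + (1 − 0.31) × 0.85]
    = 1.225 × [1 + 0.69 × 0.85] = 1.225 × 1.5865 = 1.9435
MRP = 9.5% − 5.0% = 4.50%
E(R) = R_f + β_L × MRP = 5.0% + 1.9435 × 4.5% = 13.75%

13.75%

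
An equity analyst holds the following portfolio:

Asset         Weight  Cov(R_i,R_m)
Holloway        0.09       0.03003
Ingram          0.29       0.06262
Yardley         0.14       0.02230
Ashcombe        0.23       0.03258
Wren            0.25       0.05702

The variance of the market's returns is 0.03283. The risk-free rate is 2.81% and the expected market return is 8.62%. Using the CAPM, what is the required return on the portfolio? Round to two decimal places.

β_Holloway = 0.03003 / 0.03283 = 0.9147
β_Ingram = 0.06262 / 0.03283 = 1.9074
β_Yardley = 0.02230 / 0.03283 = 0.6793
β_Ashcombe = 0.03258 / 0.03283 = 0.9924
β_Wren = 0.05702 / 0.03283 = 1.7368
β_P = Σ w_i β_i = 0.09×0.9147 + 0.29×1.9074 + 0.14×0.6793 + 0.23×0.9924 + 0.25×1.7368 = 1.3930
MRP = 8.62% − 2.81% = 5.81%
E(R_P) = R_f + β_P × MRP = 2.81% + 1.3930 × 5.81% = 10.90%

10.90%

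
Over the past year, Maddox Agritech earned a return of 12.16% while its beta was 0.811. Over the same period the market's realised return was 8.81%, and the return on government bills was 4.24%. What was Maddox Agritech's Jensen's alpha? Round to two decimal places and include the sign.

Market excess return = 8.81% − 4.24% = 4.57%
CAPM benchmark = R_f + β(R_m − R_f) = 4.24% + 0.811 × 4.57% = 7.94627%
α = actual − benchmark = 12.16% − 7.94627% = +4.21%

+4.21%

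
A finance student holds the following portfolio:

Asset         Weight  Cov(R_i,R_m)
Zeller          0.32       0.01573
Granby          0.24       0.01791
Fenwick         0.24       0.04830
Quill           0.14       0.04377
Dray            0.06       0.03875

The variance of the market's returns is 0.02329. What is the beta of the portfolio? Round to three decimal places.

β_Zeller = 0.01573 / 0.02329 = 0.6754
β_Granby = 0.01791 / 0.02329 = 0.7690
β_Fenwick = 0.04830 / 0.02329 = 2.0739
β_Quill = 0.04377 / 0.02329 = 1.8793
β_Dray = 0.03875 / 0.02329 = 1.6638
β_P = Σ w_i β_i = 0.32×0.6754 + 0.24×0.7690 + 0.24×2.0739 + 0.14×1.8793 + 0.06×1.6638 = 1.2614

1.261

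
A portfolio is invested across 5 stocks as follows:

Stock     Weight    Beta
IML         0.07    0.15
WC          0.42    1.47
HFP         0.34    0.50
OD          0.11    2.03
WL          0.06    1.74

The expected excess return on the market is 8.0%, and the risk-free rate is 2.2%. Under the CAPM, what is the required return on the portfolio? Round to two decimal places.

11.20%

β_P = Σ w_i β_i = 0.07×0.15 + 0.42×1.47 + 0.34×0.50 + 0.11×2.03 + 0.06×1.74 = 1.1256
E(R_P) = R_f + β_P × MRP = 2.2% + 1.1256 × 8.0% = 11.20%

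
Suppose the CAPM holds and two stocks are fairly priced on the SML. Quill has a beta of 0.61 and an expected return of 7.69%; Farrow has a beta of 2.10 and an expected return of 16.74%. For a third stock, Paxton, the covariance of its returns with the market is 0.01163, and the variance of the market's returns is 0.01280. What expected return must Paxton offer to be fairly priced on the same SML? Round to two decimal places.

9.50%

MRP = (16.74% − 7.69%) / (2.10 − 0.61) = 6.0738%
R_f = 7.69% − 0.61 × 6.0738% = 3.9850%
β_Paxton = Cov / Var(R_m) = 0.01163 / 0.01280 = 0.9086
E(R_Paxton) = R_f + β × MRP = 3.9850% + 0.9086 × 6.0738% = 9.50%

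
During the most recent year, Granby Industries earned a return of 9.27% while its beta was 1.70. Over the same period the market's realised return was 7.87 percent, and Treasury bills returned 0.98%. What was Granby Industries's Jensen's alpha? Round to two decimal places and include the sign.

-3.42%

Market excess return = 7.87% − 0.98% = 6.89%
CAPM benchmark = R_f + β(R_m − R_f) = 0.98% + 1.70 × 6.89% = 12.6930%
α = actual − benchmark = 9.27% − 12.6930% = -3.42%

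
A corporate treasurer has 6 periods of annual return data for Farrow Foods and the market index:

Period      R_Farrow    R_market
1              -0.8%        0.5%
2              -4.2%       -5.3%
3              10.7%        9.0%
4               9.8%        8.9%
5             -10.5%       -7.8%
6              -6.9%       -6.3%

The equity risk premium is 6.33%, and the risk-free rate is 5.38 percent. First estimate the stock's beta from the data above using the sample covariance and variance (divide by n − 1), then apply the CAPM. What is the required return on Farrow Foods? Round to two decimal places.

Mean R_i = (-0.8 − 4.2 + 10.7 + 9.8 − 10.5 − 6.9) / 6 = -0.3167%
Mean R_m = (0.5 − 5.3 + 9.0 + 8.9 − 7.8 − 6.3) / 6 = -0.1667%
Σ(R_i − R̄_i)(R_m − R̄_m) = 330.4333  ⇒  Cov = 330.4333 / 5 = 66.0867
Σ(R_m − R̄_m)² = 288.9133  ⇒  Var(R_m) = 288.9133 / 5 = 57.7827
β = Cov / Var(R_m) = 66.0867 / 57.7827 = 1.1437
E(R) = R_f + β × MRP = 5.38% + 1.1437 × 6.33% = 12.62%

12.62%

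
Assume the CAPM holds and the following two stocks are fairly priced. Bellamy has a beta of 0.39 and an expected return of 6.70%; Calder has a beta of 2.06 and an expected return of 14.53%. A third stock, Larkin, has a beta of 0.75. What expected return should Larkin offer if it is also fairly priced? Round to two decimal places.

8.39%

MRP (SML slope) = (14.53% − 6.70%) / (2.06 − 0.39) = 7.83% / 1.67 = 4.6886%
R_f (intercept) = 6.70% − 0.39 × 4.6886% = 4.8714%
E(R_Larkin) = R_f + β × MRP = 4.8714% + 0.75 × 4.6886% = 8.39%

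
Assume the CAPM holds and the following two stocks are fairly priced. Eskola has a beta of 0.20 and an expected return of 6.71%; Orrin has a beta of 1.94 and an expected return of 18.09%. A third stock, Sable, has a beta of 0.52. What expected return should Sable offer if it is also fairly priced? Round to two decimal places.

MRP (SML slope) = (18.09% − 6.71%) / (1.94 − 0.20) = 11.38% / 1.74 = 6.5402%
R_f (intercept) = 6.71% − 0.20 × 6.5402% = 5.4020%
E(R_Sable) = R_f + β × MRP = 5.4020% + 0.52 × 6.5402% = 8.80%

8.80%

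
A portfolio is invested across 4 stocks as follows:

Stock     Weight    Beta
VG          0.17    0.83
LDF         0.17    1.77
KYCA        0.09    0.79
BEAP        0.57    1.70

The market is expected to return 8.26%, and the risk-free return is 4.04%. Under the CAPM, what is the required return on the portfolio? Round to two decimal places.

10.29%

β_P = Σ w_i β_i = 0.17×0.83 + 0.17×1.77 + 0.09×0.79 + 0.57×1.70 = 1.4821
MRP = 8.26% − 4.04% = 4.22%
E(R_P) = R_f + β_P × MRP = 4.04% + 1.4821 × 4.22% = 10.29%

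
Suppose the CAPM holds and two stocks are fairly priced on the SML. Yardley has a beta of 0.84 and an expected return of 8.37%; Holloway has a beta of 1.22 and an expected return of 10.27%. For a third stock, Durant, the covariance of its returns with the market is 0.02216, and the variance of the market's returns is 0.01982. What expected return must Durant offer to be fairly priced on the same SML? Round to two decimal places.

MRP = (10.27% − 8.37%) / (1.22 − 0.84) = 5.0000%
R_f = 8.37% − 0.84 × 5.0000% = 4.1700%
β_Durant = Cov / Var(R_m) = 0.02216 / 0.01982 = 1.1181
E(R_Durant) = R_f + β × MRP = 4.1700% + 1.1181 × 5.0000% = 9.76%

9.76%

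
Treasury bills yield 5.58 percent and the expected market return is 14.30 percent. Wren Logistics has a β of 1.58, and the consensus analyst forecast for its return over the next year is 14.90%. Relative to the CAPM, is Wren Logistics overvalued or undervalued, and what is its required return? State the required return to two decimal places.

MRP = 14.30% − 5.58% = 8.72%
Required return = R_f + β·MRP = 5.58% + 1.58 × 8.72% = 19.36%
Forecast 14.90% < required 19.36% → the stock plots below the SML → overvalued.

Overvalued; required return 19.36%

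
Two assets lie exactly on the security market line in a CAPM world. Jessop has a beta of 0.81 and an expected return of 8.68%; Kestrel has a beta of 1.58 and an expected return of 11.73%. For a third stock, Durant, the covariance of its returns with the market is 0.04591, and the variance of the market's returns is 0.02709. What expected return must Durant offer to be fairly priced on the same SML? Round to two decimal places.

12.18%

MRP = (11.73% − 8.68%) / (1.58 − 0.81) = 3.9610%
R_f = 8.68% − 0.81 × 3.9610% = 5.4716%
β_Durant = Cov / Var(R_m) = 0.04591 / 0.02709 = 1.6947
E(R_Durant) = R_f + β × MRP = 5.4716% + 1.6947 × 3.9610% = 12.18%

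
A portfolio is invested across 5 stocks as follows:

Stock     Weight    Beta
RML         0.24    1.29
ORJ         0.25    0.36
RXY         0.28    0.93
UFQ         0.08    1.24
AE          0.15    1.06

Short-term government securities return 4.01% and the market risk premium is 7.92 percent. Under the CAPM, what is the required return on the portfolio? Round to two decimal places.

β_P = Σ w_i β_i = 0.24×1.29 + 0.25×0.36 + 0.28×0.93 + 0.08×1.24 + 0.15×1.06 = 0.9182
E(R_P) = R_f + β_P × MRP = 4.01% + 0.9182 × 7.92% = 11.28%

11.28%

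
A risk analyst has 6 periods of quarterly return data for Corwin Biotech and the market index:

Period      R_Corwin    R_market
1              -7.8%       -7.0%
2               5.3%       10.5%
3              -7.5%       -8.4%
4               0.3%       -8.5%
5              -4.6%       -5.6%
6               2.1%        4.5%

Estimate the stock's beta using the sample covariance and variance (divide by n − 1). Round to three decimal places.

0.554

Mean R_i = (-7.8 + 5.3 − 7.5 + 0.3 − 4.6 + 2.1) / 6 = -2.0333%
Mean R_m = (-7.0 + 10.5 − 8.4 − 8.5 − 5.6 + 4.5) / 6 = -2.4167%
Σ(R_i − R̄_i)(R_m − R̄_m) = 176.4267  ⇒  Cov = 176.4267 / 5 = 35.2853
Σ(R_m − R̄_m)² = 318.6283  ⇒  Var(R_m) = 318.6283 / 5 = 63.7257
β = Cov / Var(R_m) = 35.2853 / 63.7257 = 0.5537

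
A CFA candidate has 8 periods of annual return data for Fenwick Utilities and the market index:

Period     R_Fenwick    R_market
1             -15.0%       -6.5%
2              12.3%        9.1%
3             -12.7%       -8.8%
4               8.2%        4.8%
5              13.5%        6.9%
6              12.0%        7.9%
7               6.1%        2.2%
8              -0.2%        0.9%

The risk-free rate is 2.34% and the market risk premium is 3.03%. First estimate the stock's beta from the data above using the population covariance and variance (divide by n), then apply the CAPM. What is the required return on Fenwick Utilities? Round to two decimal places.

Mean R_i = (-15.0 + 12.3 − 12.7 + 8.2 + 13.5 + 12.0 + 6.1 − 0.2) / 8 = 3.0250%
Mean R_m = (-6.5 + 9.1 − 8.8 + 4.8 + 6.9 + 7.9 + 2.2 + 0.9) / 8 = 2.0625%
Σ(R_i − R̄_i)(R_m − R̄_m) = 511.8275  ⇒  Cov = 511.8275 / 8 = 63.9784
Σ(R_m − R̄_m)² = 307.1788  ⇒  Var(R_m) = 307.1788 / 8 = 38.3974
β = Cov / Var(R_m) = 63.9784 / 38.3974 = 1.6662
E(R) = R_f + β × MRP = 2.34% + 1.6662 × 3.03% = 7.39%

7.39%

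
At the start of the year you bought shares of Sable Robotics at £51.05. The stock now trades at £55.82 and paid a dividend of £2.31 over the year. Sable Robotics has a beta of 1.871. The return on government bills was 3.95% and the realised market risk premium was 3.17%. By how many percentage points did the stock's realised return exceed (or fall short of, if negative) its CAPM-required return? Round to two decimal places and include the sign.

+3.99%

Realised HPR = (P1 + D1 − P0) / P0 = (55.82 + 2.31 − 51.05) / 51.05 = 7.08 / 51.05 = 13.8688%
CAPM required = R_f + β·MRP = 3.95% + 1.871 × 3.17% = 9.88107%
α = realised − required = 13.8688% − 9.88107% = +3.99%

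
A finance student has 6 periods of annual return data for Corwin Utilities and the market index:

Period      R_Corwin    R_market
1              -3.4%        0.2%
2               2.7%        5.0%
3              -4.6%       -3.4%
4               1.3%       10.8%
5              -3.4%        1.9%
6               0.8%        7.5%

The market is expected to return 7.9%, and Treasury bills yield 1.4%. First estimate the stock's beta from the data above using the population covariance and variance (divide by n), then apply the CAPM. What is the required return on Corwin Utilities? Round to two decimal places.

Mean R_i = (-3.4 + 2.7 − 4.6 + 1.3 − 3.4 + 0.8) / 6 = -1.1000%
Mean R_m = (0.2 + 5.0 − 3.4 + 10.8 + 1.9 + 7.5) / 6 = 3.6667%
Σ(R_i − R̄_i)(R_m − R̄_m) = 66.2400  ⇒  Cov = 66.2400 / 6 = 11.0400
Σ(R_m − R̄_m)² = 132.4333  ⇒  Var(R_m) = 132.4333 / 6 = 22.0722
β = Cov / Var(R_m) = 11.0400 / 22.0722 = 0.5002
MRP = 7.9% − 1.4% = 6.50%
E(R) = R_f + β × MRP = 1.4% + 0.5002 × 6.5% = 4.65%

4.65%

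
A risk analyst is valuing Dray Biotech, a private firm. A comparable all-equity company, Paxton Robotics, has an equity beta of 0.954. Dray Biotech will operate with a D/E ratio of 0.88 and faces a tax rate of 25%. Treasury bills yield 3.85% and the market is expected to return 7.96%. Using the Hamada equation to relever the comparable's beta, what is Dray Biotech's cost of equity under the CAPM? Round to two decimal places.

β_L = β_U × [1 + (1 − t)(D/E)] = 0.954 × [1 + (1 − 0.25) × 0.88]
    = 0.954 × [1 + 0.75 × 0.88] = 0.954 × 1.6600 = 1.5836
MRP = 7.96% − 3.85% = 4.11%
E(R) = R_f + β_L × MRP = 3.85% + 1.5836 × 4.11% = 10.36%

10.36%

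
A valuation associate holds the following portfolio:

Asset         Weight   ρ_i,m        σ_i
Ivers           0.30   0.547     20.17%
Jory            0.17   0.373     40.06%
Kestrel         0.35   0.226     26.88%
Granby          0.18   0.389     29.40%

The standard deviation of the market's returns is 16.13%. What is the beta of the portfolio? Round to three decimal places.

0.622

β_Ivers = 0.547 × 20.17% / 16.13% = 0.6840
β_Jory = 0.373 × 40.06% / 16.13% = 0.9264
β_Kestrel = 0.226 × 26.88% / 16.13% = 0.3766
β_Granby = 0.389 × 29.40% / 16.13% = 0.7090
β_P = Σ w_i β_i = 0.30×0.6840 + 0.17×0.9264 + 0.35×0.3766 + 0.18×0.7090 = 0.6221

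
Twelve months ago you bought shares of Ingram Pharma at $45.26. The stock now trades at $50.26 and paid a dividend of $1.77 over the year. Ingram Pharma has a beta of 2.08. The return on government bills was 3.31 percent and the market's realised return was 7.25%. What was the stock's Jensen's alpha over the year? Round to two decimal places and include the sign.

Realised HPR = (P1 + D1 − P0) / P0 = (50.26 + 1.77 − 45.26) / 45.26 = 6.77 / 45.26 = 14.9580%
MRP = 7.25% − 3.31% = 3.94%
CAPM required = R_f + β·MRP = 3.31% + 2.08 × 3.94% = 11.5052%
α = realised − required = 14.9580% − 11.5052% = +3.45%

+3.45%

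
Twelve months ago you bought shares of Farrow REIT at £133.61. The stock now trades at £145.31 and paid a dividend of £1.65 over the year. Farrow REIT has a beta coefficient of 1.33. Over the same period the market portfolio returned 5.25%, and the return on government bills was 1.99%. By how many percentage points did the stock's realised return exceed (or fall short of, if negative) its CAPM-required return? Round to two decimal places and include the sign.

Realised HPR = (P1 + D1 − P0) / P0 = (145.31 + 1.65 − 133.61) / 133.61 = 13.35 / 133.61 = 9.9918%
MRP = 5.25% − 1.99% = 3.26%
CAPM required = R_f + β·MRP = 1.99% + 1.33 × 3.26% = 6.3258%
α = realised − required = 9.9918% − 6.3258% = +3.67%

+3.67%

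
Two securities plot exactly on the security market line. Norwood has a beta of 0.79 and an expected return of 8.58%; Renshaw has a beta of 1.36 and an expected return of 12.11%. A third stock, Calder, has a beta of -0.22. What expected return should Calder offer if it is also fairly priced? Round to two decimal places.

MRP (SML slope) = (12.11% − 8.58%) / (1.36 − 0.79) = 3.53% / 0.57 = 6.1930%
R_f (intercept) = 8.58% − 0.79 × 6.1930% = 3.6875%
E(R_Calder) = R_f + β × MRP = 3.6875% + -0.22 × 6.1930% = 2.33%

2.33%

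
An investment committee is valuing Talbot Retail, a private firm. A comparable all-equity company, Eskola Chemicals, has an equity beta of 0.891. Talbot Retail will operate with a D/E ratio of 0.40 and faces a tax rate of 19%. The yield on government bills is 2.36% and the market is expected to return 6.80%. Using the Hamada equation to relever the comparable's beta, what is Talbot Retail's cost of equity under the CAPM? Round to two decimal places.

7.60%

β_L = β_U × [1 + (1 − t)(D/E)] = 0.891 × [1 + (1 − 0.19) × 0.40]
    = 0.891 × [1 + 0.81 × 0.40] = 0.891 × 1.3240 = 1.1797
MRP = 6.80% − 2.36% = 4.44%
E(R) = R_f + β_L × MRP = 2.36% + 1.1797 × 4.44% = 7.60%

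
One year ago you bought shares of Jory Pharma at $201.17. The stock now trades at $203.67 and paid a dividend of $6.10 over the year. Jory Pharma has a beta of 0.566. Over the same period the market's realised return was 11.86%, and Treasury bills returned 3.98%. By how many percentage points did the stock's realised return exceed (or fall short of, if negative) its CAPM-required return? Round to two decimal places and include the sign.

-4.17%

Realised HPR = (P1 + D1 − P0) / P0 = (203.67 + 6.10 − 201.17) / 201.17 = 8.60 / 201.17 = 4.2750%
MRP = 11.86% − 3.98% = 7.88%
CAPM required = R_f + β·MRP = 3.98% + 0.566 × 7.88% = 8.44008%
α = realised − required = 4.2750% − 8.44008% = -4.17%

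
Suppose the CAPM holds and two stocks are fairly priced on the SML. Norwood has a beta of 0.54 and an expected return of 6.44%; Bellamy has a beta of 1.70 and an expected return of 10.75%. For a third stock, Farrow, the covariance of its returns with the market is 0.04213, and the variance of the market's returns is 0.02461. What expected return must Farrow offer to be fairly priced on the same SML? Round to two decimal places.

10.79%

MRP = (10.75% − 6.44%) / (1.70 − 0.54) = 3.7155%
R_f = 6.44% − 0.54 × 3.7155% = 4.4336%
β_Farrow = Cov / Var(R_m) = 0.04213 / 0.02461 = 1.7119
E(R_Farrow) = R_f + β × MRP = 4.4336% + 1.7119 × 3.7155% = 10.79%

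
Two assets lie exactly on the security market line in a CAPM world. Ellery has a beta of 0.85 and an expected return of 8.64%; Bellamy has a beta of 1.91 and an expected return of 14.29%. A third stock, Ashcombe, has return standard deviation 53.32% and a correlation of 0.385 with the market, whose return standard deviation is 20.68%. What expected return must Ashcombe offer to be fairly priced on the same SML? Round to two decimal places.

MRP = (14.29% − 8.64%) / (1.91 − 0.85) = 5.3302%
R_f = 8.64% − 0.85 × 5.3302% = 4.1093%
β_Ashcombe = ρ·σ_i/σ_m = 0.385 × 53.32 / 20.68 = 0.9927
E(R_Ashcombe) = R_f + β × MRP = 4.1093% + 0.9927 × 5.3302% = 9.40%

9.40%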